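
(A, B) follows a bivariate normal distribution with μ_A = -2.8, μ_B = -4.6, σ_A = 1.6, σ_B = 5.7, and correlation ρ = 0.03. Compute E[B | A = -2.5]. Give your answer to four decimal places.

-4.5679

E[B | A=x] = μ_B + ρ(σ_B/σ_A)(x − μ_A) for jointly normal variables.
E[B | A=-2.5] = -4.6 + (0.03)·(5.7/1.6)·(-2.5 − (-2.8)) = -4.6 + (0.10687)·(0.3) = -4.5679.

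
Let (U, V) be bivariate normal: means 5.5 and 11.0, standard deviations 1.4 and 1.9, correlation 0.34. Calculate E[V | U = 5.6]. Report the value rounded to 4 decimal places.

The regression of V on U has slope ρ·σ_V/σ_U and passes through (μ_U, μ_V).
E[V | U=5.6] = 11.0 + (0.34)·(1.9/1.4)·(5.6 − (5.5)) = 11.0 + (0.46143)·(0.1) = 11.0461.

11.0461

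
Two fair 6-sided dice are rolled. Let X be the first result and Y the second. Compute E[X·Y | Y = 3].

21/2

Outcomes with Y = 3: (1,3), (2,3), (3,3), (4,3), (5,3), (6,3), each with probability 1/36.
E[X·Y | Y = 3] = (3 + 6 + 9 + 12 + 15 + 18) / 6 = 21/2.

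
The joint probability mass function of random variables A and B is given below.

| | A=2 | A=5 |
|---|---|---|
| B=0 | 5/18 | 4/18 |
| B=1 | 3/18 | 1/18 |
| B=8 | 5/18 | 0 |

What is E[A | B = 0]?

10/3

P(B = 0) = 1/2.
Σ A·P over the event = 2·(5/18) + 5·(4/18) = 5/3.
E[A | B = 0] = (5/3) / (1/2) = 10/3.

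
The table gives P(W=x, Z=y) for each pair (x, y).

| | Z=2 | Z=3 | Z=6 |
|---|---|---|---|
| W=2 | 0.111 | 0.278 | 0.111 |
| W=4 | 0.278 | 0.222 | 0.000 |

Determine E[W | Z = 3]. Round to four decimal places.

P(Z = 3) = 0.500.
Σ W·P over the event = 2·(0.278) + 4·(0.222) = 1.444.
E[W | Z = 3] = (1.444) / (0.500) = 2.8880.

2.8880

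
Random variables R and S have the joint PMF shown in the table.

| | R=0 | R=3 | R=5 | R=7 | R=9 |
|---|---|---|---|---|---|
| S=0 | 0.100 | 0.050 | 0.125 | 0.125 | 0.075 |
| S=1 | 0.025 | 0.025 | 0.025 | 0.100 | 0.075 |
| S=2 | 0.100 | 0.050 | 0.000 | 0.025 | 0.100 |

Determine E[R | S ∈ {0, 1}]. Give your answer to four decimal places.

P(S ∈ {0, 1}) = 0.725.
Summing R·P(R=x,S=y) over the conditioning event gives 3.900.
E[R | S ∈ {0, 1}] = (3.900) / (0.725) = 5.3793.

5.3793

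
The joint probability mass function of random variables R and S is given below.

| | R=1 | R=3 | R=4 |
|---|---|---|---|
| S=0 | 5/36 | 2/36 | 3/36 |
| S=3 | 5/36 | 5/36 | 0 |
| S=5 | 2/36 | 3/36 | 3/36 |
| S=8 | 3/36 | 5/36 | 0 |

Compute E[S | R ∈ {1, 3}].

119/30

P(R ∈ {1, 3}) = 5/6.
Σ S·P over the event = 0·(5/36) + 3·(5/36) + 5·(2/36) + 8·(3/36) + 0·(2/36) + 3·(5/36) + 5·(3/36) + 8·(5/36) = 119/36.
E[S | R ∈ {1, 3}] = (119/36) / (5/6) = 119/30.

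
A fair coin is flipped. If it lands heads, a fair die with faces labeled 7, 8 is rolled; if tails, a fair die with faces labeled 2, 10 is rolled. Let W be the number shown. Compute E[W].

27/4

E[W | heads] = (7+8)/2 = 15/2.
E[W | tails] = (2+10)/2 = 6.
E[W] = (1/2)·(15/2) + (1/2)·(6) = 27/4.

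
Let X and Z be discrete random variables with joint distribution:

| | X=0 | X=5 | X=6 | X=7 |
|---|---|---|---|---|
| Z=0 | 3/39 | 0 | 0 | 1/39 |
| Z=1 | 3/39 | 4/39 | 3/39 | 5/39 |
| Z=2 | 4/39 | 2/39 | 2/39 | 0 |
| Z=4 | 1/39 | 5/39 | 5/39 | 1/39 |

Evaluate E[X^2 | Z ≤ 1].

P(Z ≤ 1) = 19/39.
Summing X^2·P(X=x,Z=y) over the conditioning event gives 502/39.
E[X^2 | Z ≤ 1] = (502/39) / (19/39) = 502/19.

502/19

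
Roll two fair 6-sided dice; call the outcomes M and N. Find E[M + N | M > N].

P(M > N) = 5/12.
Summing (M+N)·P(x,y) over outcomes with M > N gives 35/12.
E[M + N | M > N] = (35/12) / (5/12) = 7.

7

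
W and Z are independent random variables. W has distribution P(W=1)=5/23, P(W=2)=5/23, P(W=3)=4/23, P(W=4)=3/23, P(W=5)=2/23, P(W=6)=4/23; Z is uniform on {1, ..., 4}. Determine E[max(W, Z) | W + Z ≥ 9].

29/5

P(W + Z ≥ 9) = 5/46.
Summing max(W,Z)·P(x,y) over outcomes with W + Z ≥ 9 gives 29/46.
E[max(W, Z) | W + Z ≥ 9] = (29/46) / (5/46) = 29/5.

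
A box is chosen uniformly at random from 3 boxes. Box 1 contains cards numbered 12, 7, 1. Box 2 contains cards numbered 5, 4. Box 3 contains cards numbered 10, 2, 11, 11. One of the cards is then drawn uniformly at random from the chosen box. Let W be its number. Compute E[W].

59/9

E[W | box 1] = (12+7+1)/3 = 20/3.
E[W | box 2] = (5+4)/2 = 9/2.
E[W | box 3] = (10+2+11+11)/4 = 17/2.
By the law of total expectation,
E[W] = (1/3)·(20/3) + (1/3)·(9/2) + (1/3)·(17/2) = 59/9.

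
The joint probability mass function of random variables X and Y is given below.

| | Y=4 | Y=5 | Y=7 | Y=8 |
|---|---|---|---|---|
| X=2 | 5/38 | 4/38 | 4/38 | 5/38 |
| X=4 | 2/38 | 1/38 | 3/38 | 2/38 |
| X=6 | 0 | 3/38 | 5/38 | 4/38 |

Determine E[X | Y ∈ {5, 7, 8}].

122/31

P(Y ∈ {5, 7, 8}) = 31/38.
Summing X·P(X=x,Y=y) over the conditioning event gives 61/19.
E[X | Y ∈ {5, 7, 8}] = (61/19) / (31/38) = 122/31.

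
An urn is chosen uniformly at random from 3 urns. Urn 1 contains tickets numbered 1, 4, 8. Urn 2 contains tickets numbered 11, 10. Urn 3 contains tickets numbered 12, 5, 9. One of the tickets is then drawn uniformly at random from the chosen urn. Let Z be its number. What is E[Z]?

47/6

E[Z | urn 1] = (1+4+8)/3 = 13/3.
E[Z | urn 2] = (11+10)/2 = 21/2.
E[Z | urn 3] = (12+5+9)/3 = 26/3.
E[Z] = (1/3)·(13/3) + (1/3)·(21/2) + (1/3)·(26/3) = 47/6.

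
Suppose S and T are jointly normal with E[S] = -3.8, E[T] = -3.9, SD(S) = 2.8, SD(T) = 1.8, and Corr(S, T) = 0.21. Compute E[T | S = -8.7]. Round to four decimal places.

E[T | S=x] = μ_T + ρ(σ_T/σ_S)(x − μ_S) for jointly normal variables.
E[T | S=-8.7] = -3.9 + (0.21)·(1.8/2.8)·(-8.7 − (-3.8)) = -3.9 + (0.135)·(-4.9) = -4.5615.

-4.5615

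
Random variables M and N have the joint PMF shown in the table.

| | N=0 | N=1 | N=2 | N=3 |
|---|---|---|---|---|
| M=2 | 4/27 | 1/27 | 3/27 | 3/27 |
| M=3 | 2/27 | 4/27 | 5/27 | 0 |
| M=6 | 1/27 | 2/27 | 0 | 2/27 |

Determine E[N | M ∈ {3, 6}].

P(M ∈ {3, 6}) = 16/27.
Σ N·P over the event = 0·(2/27) + 1·(4/27) + 2·(5/27) + 0·(1/27) + 1·(2/27) + 3·(2/27) = 22/27.
E[N | M ∈ {3, 6}] = (22/27) / (16/27) = 11/8.

11/8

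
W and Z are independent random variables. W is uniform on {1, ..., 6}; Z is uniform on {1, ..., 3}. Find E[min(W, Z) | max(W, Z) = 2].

P(max(W, Z) = 2) = 1/6.
Summing min(W,Z)·P(x,y) over outcomes with max(W, Z) = 2 gives 2/9.
E[min(W, Z) | max(W, Z) = 2] = (2/9) / (1/6) = 4/3.

4/3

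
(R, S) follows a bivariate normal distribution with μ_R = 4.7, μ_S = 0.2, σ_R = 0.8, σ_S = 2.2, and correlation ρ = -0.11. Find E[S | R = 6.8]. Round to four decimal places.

E[S | R=x] = μ_S + ρ(σ_S/σ_R)(x − μ_R) for jointly normal variables.
E[S | R=6.8] = 0.2 + (-0.11)·(2.2/0.8)·(6.8 − (4.7)) = 0.2 + (-0.3025)·(2.1) = -0.4353.

-0.4353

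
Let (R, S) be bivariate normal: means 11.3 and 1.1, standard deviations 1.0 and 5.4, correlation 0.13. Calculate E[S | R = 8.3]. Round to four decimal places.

-1.0060

For a bivariate normal, E[S | R=x] = μ_S + ρ·(σ_S/σ_R)·(x − μ_R).
E[S | R=8.3] = 1.1 + (0.13)·(5.4/1.0)·(8.3 − (11.3)) = 1.1 + (0.702)·(-3) = -1.0060.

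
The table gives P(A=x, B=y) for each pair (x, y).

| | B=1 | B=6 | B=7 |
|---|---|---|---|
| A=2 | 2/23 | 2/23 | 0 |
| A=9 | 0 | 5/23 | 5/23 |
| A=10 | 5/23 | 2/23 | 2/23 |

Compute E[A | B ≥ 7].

65/7

P(B ≥ 7) = 7/23.
Σ A·P over the event = 9·(5/23) + 10·(2/23) = 65/23.
E[A | B ≥ 7] = (65/23) / (7/23) = 65/7.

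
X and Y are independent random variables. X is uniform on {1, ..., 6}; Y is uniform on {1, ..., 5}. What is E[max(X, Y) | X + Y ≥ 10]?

Outcomes with X + Y ≥ 10: (5,5), (6,4), (6,5), each with probability 1/30.
E[max(X, Y) | X + Y ≥ 10] = (5 + 6 + 6) / 3 = 17/3.

17/3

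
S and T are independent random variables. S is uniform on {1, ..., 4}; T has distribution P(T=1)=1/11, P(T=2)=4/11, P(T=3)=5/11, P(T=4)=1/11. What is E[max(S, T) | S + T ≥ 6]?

63/17

P(S + T ≥ 6) = 17/44.
Summing max(S,T)·P(x,y) over outcomes with S + T ≥ 6 gives 63/44.
E[max(S, T) | S + T ≥ 6] = (63/44) / (17/44) = 63/17.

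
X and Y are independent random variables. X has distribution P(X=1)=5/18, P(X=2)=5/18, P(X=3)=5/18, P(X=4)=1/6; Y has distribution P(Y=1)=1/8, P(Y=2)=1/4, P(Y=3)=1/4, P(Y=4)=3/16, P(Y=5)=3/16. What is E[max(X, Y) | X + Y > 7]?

52/11

P(X + Y > 7) = 11/96.
Summing max(X,Y)·P(x,y) over outcomes with X + Y > 7 gives 13/24.
E[max(X, Y) | X + Y > 7] = (13/24) / (11/96) = 52/11.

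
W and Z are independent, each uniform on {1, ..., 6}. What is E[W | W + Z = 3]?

Outcomes with W + Z = 3: (1,2), (2,1), each with probability 1/36.
E[W | W + Z = 3] = (1 + 2) / 2 = 3/2.

3/2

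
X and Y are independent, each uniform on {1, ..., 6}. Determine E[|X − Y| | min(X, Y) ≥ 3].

P(min(X, Y) ≥ 3) = 4/9.
Summing |X−Y|·P(x,y) over outcomes with min(X, Y) ≥ 3 gives 5/9.
E[|X − Y| | min(X, Y) ≥ 3] = (5/9) / (4/9) = 5/4.

5/4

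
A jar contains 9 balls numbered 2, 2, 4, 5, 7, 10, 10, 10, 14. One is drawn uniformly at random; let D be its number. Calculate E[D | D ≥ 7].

51/5

P(D ≥ 7) = 5/9.
Σ over the event: 7·1/9 + 10·1/3 + 14·1/9 = 17/3.
E[D | D ≥ 7] = (17/3) / (5/9) = 51/5.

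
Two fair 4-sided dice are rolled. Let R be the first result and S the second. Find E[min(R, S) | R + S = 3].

Outcomes with R + S = 3: (1,2), (2,1), each with probability 1/16.
E[min(R, S) | R + S = 3] = (1 + 1) / 2 = 1.

1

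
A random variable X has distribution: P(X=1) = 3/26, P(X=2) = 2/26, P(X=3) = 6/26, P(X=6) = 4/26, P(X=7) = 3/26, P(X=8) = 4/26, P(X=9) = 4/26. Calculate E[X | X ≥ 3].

P(X ≥ 3) = 21/26.
Σ over the event: 3·3/13 + 6·2/13 + 7·3/26 + 8·2/13 + 9·2/13 = 131/26.
E[X | X ≥ 3] = (131/26) / (21/26) = 131/21.

131/21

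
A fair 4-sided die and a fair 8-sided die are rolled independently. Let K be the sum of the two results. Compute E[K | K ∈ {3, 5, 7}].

P(K ∈ {3, 5, 7}) = 5/16.
Σ over the event: 3·1/16 + 5·1/8 + 7·1/8 = 27/16.
E[K | K ∈ {3, 5, 7}] = (27/16) / (5/16) = 27/5.

27/5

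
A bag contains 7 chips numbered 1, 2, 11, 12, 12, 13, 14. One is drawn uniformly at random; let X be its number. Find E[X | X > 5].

62/5

P(X > 5) = 5/7.
Σ over the event: 11·1/7 + 12·2/7 + 13·1/7 + 14·1/7 = 62/7.
E[X | X > 5] = (62/7) / (5/7) = 62/5.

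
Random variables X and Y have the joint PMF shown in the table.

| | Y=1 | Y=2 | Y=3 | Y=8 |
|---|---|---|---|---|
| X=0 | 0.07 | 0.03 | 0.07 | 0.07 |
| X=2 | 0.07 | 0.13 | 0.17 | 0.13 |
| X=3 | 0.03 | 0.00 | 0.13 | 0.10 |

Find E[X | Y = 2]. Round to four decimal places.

1.6250

P(Y = 2) = 0.16.
Σ X·P over the event = 0·(0.03) + 2·(0.13) = 0.26.
E[X | Y = 2] = (0.26) / (0.16) = 1.6250.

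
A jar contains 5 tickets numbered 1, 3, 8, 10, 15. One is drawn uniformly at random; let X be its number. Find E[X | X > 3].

P(X > 3) = 3/5.
Σ over the event: 8·1/5 + 10·1/5 + 15·1/5 = 33/5.
E[X | X > 3] = (33/5) / (3/5) = 11.

11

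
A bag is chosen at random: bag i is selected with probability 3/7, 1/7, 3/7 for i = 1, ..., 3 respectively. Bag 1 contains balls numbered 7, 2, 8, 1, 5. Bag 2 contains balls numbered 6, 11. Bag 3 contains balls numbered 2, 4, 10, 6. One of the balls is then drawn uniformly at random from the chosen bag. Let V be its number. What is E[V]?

E[V | bag 1] = (7+2+8+1+5)/5 = 23/5.
E[V | bag 2] = (6+11)/2 = 17/2.
E[V | bag 3] = (2+4+10+6)/4 = 11/2.
By the law of total expectation,
E[V] = (3/7)·(23/5) + (1/7)·(17/2) + (3/7)·(11/2) = 194/35.

194/35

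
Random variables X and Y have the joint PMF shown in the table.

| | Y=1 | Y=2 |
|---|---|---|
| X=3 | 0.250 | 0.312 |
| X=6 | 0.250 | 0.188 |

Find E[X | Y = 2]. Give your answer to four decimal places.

P(Y = 2) = 0.500.
Σ X·P over the event = 3·(0.312) + 6·(0.188) = 2.064.
E[X | Y = 2] = (2.064) / (0.500) = 4.1280.

4.1280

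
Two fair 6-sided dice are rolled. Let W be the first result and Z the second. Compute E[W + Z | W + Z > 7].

28/3

P(W + Z > 7) = 5/12.
Summing (W+Z)·P(x,y) over outcomes with W + Z > 7 gives 35/9.
E[W + Z | W + Z > 7] = (35/9) / (5/12) = 28/3.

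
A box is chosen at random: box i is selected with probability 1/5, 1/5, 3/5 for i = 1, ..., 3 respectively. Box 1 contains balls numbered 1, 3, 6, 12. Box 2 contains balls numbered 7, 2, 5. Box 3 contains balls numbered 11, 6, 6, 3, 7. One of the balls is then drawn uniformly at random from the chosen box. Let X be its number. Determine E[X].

899/150

E[X | box 1] = (1+3+6+12)/4 = 11/2.
E[X | box 2] = (7+2+5)/3 = 14/3.
E[X | box 3] = (11+6+6+3+7)/5 = 33/5.
By the law of total expectation,
E[X] = (1/5)·(11/2) + (1/5)·(14/3) + (3/5)·(33/5) = 899/150.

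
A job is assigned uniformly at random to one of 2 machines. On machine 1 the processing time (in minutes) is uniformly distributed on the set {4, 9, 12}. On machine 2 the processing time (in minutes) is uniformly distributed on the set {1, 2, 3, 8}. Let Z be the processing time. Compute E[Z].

71/12

E[Z | machine 1] = (4+9+12)/3 = 25/3.
E[Z | machine 2] = (1+2+3+8)/4 = 7/2.
By the law of total expectation,
E[Z] = (1/2)·(25/3) + (1/2)·(7/2) = 71/12.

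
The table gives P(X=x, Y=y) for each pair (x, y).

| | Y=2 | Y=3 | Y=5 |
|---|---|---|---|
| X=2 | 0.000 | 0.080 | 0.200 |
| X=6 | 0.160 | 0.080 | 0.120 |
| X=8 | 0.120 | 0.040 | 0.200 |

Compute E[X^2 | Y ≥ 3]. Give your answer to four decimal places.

32.8889

P(Y ≥ 3) = 0.720.
Σ X^2·P over the event = 4·(0.080) + 4·(0.200) + 36·(0.080) + 36·(0.120) + 64·(0.040) + 64·(0.200) = 23.680.
E[X^2 | Y ≥ 3] = (23.680) / (0.720) = 32.8889.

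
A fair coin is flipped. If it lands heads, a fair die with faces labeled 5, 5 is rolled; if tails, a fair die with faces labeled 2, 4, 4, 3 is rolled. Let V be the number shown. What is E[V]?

E[V | heads] = (5+5)/2 = 5.
E[V | tails] = (2+4+4+3)/4 = 13/4.
E[V] = (1/2)·(5) + (1/2)·(13/4) = 33/8.

33/8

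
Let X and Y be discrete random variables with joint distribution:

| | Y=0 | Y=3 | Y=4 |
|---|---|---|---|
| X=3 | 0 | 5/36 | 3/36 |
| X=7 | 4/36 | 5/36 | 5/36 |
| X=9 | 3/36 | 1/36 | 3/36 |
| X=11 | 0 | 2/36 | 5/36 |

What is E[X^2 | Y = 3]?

613/13

P(Y = 3) = 13/36.
Σ X^2·P over the event = 9·(5/36) + 49·(5/36) + 81·(1/36) + 121·(2/36) = 613/36.
E[X^2 | Y = 3] = (613/36) / (13/36) = 613/13.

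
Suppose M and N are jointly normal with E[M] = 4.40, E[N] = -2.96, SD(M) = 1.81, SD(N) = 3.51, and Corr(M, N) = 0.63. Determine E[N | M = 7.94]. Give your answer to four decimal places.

The regression of N on M has slope ρ·σ_N/σ_M and passes through (μ_M, μ_N).
E[N | M=7.94] = -2.96 + (0.63)·(3.51/1.81)·(7.94 − (4.40)) = -2.96 + (1.22171)·(3.54) = 1.3649.

1.3649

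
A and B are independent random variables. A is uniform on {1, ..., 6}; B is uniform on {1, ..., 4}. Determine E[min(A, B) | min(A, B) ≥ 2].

41/15

P(min(A, B) ≥ 2) = 5/8.
Summing min(A,B)·P(x,y) over outcomes with min(A, B) ≥ 2 gives 41/24.
E[min(A, B) | min(A, B) ≥ 2] = (41/24) / (5/8) = 41/15.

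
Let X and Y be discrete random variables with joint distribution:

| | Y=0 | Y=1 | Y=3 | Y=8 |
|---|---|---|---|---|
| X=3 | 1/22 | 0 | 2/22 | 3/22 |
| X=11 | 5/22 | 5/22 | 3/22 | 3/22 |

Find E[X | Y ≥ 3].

P(Y ≥ 3) = 1/2.
Σ X·P over the event = 3·(2/22) + 3·(3/22) + 11·(3/22) + 11·(3/22) = 81/22.
E[X | Y ≥ 3] = (81/22) / (1/2) = 81/11.

81/11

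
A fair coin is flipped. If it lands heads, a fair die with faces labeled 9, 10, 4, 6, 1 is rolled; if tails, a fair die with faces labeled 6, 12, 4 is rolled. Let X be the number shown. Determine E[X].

20/3

E[X | heads] = (9+10+4+6+1)/5 = 6.
E[X | tails] = (6+12+4)/3 = 22/3.
E[X] = (1/2)·(6) + (1/2)·(22/3) = 20/3.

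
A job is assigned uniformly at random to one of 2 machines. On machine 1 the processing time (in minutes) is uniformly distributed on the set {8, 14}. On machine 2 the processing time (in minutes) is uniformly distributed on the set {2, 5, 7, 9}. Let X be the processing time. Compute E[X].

67/8

E[X | machine 1] = (8+14)/2 = 11.
E[X | machine 2] = (2+5+7+9)/4 = 23/4.
E[X] = (1/2)·(11) + (1/2)·(23/4) = 67/8.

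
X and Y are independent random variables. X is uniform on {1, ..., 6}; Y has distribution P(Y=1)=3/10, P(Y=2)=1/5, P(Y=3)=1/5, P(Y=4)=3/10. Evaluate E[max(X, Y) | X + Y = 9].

27/5

P(X + Y = 9) = 1/12.
Summing max(X,Y)·P(x,y) over outcomes with X + Y = 9 gives 9/20.
E[max(X, Y) | X + Y = 9] = (9/20) / (1/12) = 27/5.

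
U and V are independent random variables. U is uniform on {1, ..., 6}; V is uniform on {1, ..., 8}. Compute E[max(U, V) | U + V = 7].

Outcomes with U + V = 7: (1,6), (2,5), (3,4), (4,3), (5,2), (6,1), each with probability 1/48.
E[max(U, V) | U + V = 7] = (6 + 5 + 4 + 4 + 5 + 6) / 6 = 5.

5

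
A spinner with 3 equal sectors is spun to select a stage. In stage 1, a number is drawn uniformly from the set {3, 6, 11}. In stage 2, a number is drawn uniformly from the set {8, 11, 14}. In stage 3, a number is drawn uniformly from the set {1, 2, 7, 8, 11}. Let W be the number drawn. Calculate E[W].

E[W | stage 1] = (3+6+11)/3 = 20/3.
E[W | stage 2] = (8+11+14)/3 = 11.
E[W | stage 3] = (1+2+7+8+11)/5 = 29/5.
E[W] = (1/3)·(20/3) + (1/3)·(11) + (1/3)·(29/5) = 352/45.

352/45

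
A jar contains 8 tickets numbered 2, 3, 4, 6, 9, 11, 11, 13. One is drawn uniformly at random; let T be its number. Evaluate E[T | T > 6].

P(T > 6) = 1/2.
Σ over the event: 9·1/8 + 11·1/4 + 13·1/8 = 11/2.
E[T | T > 6] = (11/2) / (1/2) = 11.

11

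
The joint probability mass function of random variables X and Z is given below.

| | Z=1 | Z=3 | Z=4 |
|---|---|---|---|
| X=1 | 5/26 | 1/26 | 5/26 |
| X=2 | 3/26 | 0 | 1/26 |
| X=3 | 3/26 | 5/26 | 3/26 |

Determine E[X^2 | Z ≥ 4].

P(Z ≥ 4) = 9/26.
Σ X^2·P over the event = 1·(5/26) + 4·(1/26) + 9·(3/26) = 18/13.
E[X^2 | Z ≥ 4] = (18/13) / (9/26) = 4.

4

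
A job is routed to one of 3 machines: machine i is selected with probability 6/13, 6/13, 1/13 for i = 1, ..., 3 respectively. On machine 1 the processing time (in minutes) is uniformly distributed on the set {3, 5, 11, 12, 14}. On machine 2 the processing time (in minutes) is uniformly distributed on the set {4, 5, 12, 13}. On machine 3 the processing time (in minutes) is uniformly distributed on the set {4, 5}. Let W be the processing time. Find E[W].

E[W | machine 1] = (3+5+11+12+14)/5 = 9.
E[W | machine 2] = (4+5+12+13)/4 = 17/2.
E[W | machine 3] = (4+5)/2 = 9/2.
E[W] = (6/13)·(9) + (6/13)·(17/2) + (1/13)·(9/2) = 219/26.

219/26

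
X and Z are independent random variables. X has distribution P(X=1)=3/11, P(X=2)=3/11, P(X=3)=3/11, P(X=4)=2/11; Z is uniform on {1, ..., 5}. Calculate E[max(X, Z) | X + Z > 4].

P(X + Z > 4) = 37/55.
Summing max(X,Z)·P(x,y) over outcomes with X + Z > 4 gives 30/11.
E[max(X, Z) | X + Z > 4] = (30/11) / (37/55) = 150/37.

150/37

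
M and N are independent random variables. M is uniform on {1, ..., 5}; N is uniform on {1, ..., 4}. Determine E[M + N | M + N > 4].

P(M + N > 4) = 7/10.
Summing (M+N)·P(x,y) over outcomes with M + N > 4 gives 9/2.
E[M + N | M + N > 4] = (9/2) / (7/10) = 45/7.

45/7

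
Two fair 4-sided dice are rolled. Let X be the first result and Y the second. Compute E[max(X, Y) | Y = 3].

Outcomes with Y = 3: (1,3), (2,3), (3,3), (4,3), each with probability 1/16.
E[max(X, Y) | Y = 3] = (3 + 3 + 3 + 4) / 4 = 13/4.

13/4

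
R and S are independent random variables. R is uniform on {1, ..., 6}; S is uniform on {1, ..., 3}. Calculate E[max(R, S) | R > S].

P(R > S) = 2/3.
Summing max(R,S)·P(x,y) over outcomes with R > S gives 53/18.
E[max(R, S) | R > S] = (53/18) / (2/3) = 53/12.

53/12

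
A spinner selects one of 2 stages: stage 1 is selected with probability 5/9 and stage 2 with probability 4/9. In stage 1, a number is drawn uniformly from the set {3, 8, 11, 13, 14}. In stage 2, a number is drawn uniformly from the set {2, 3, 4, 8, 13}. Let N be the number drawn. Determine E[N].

E[N | stage 1] = (3+8+11+13+14)/5 = 49/5.
E[N | stage 2] = (2+3+4+8+13)/5 = 6.
E[N] = (5/9)·(49/5) + (4/9)·(6) = 73/9.

73/9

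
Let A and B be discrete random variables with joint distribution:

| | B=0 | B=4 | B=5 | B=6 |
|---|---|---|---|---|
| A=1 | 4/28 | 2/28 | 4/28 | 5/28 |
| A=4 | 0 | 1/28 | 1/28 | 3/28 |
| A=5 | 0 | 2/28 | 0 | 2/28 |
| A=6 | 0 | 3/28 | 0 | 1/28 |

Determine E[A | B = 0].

1

P(B = 0) = 1/7.
Σ A·P over the event = 1·(4/28) = 1/7.
E[A | B = 0] = (1/7) / (1/7) = 1.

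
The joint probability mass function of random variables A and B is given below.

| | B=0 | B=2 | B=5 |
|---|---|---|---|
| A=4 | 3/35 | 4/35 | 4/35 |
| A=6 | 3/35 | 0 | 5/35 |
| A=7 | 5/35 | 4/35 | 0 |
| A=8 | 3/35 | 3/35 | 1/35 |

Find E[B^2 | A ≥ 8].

P(A ≥ 8) = 1/5.
Σ B^2·P over the event = 0·(3/35) + 4·(3/35) + 25·(1/35) = 37/35.
E[B^2 | A ≥ 8] = (37/35) / (1/5) = 37/7.

37/7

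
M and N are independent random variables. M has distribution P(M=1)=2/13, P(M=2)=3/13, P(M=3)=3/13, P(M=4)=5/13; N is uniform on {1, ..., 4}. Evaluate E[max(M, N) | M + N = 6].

41/11

P(M + N = 6) = 11/52.
Summing max(M,N)·P(x,y) over outcomes with M + N = 6 gives 41/52.
E[max(M, N) | M + N = 6] = (41/52) / (11/52) = 41/11.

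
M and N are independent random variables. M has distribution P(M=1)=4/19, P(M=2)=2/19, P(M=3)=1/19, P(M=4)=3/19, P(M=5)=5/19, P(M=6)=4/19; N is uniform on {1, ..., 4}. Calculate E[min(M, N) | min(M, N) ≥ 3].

45/13

P(min(M, N) ≥ 3) = 13/38.
Summing min(M,N)·P(x,y) over outcomes with min(M, N) ≥ 3 gives 45/38.
E[min(M, N) | min(M, N) ≥ 3] = (45/38) / (13/38) = 45/13.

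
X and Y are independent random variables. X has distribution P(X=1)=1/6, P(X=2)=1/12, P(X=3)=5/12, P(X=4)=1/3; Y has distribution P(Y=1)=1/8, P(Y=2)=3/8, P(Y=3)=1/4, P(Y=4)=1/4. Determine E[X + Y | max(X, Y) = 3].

P(max(X, Y) = 3) = 3/8.
Summing (X+Y)·P(x,y) over outcomes with max(X, Y) = 3 gives 181/96.
E[X + Y | max(X, Y) = 3] = (181/96) / (3/8) = 181/36.

181/36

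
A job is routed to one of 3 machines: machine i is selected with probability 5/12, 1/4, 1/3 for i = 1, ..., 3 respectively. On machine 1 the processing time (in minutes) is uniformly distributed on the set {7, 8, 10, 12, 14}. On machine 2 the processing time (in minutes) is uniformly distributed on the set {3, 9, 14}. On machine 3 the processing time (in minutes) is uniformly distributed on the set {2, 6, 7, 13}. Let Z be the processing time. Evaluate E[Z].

E[Z | machine 1] = (7+8+10+12+14)/5 = 51/5.
E[Z | machine 2] = (3+9+14)/3 = 26/3.
E[Z | machine 3] = (2+6+7+13)/4 = 7.
By the law of total expectation,
E[Z] = (5/12)·(51/5) + (1/4)·(26/3) + (1/3)·(7) = 35/4.

35/4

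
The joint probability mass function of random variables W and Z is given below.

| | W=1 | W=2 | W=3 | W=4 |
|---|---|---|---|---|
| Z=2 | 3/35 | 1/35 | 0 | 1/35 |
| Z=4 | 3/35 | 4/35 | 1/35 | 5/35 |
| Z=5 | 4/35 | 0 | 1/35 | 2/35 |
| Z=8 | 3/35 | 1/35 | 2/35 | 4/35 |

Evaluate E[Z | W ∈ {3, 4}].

P(W ∈ {3, 4}) = 16/35.
Σ Z·P over the event = 4·(1/35) + 5·(1/35) + 8·(2/35) + 2·(1/35) + 4·(5/35) + 5·(2/35) + 8·(4/35) = 89/35.
E[Z | W ∈ {3, 4}] = (89/35) / (16/35) = 89/16.

89/16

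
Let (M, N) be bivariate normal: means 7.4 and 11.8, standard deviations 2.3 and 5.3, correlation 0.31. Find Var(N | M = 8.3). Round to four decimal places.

25.3906

Var(N | M=x) = (1 − ρ²)·σ_N².
Var(N | M=8.3) = (5.3)²·(1 − (0.31)²) = 28.09·0.9039 = 25.3906.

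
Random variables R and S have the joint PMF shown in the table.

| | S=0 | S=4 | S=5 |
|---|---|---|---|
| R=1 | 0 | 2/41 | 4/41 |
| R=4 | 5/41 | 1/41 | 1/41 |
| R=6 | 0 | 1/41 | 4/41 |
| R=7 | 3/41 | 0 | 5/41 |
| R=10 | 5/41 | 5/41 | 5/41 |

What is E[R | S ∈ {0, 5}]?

13/2

P(S ∈ {0, 5}) = 32/41.
Σ R·P over the event = 1·(4/41) + 4·(5/41) + 4·(1/41) + 6·(4/41) + 7·(3/41) + 7·(5/41) + 10·(5/41) + 10·(5/41) = 208/41.
E[R | S ∈ {0, 5}] = (208/41) / (32/41) = 13/2.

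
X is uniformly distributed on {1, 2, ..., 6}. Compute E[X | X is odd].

Given X is odd, X is equally likely to be any of {1, 3, 5}.
E[X | X is odd] = (1 + 3 + 5) / 3 = 3.

3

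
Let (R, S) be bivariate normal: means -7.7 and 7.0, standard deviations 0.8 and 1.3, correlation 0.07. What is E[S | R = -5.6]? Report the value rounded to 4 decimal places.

The regression of S on R has slope ρ·σ_S/σ_R and passes through (μ_R, μ_S).
E[S | R=-5.6] = 7.0 + (0.07)·(1.3/0.8)·(-5.6 − (-7.7)) = 7.0 + (0.11375)·(2.1) = 7.2389.

7.2389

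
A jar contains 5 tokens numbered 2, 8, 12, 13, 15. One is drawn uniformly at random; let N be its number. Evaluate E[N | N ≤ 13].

P(N ≤ 13) = 4/5.
Σ over the event: 2·1/5 + 8·1/5 + 12·1/5 + 13·1/5 = 7.
E[N | N ≤ 13] = (7) / (4/5) = 35/4.

35/4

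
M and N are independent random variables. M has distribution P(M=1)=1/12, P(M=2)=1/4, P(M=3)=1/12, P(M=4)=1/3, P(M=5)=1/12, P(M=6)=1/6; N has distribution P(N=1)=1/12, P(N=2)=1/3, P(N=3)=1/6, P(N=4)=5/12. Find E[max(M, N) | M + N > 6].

P(M + N > 6) = 17/36.
Summing max(M,N)·P(x,y) over outcomes with M + N > 6 gives 331/144.
E[max(M, N) | M + N > 6] = (331/144) / (17/36) = 331/68.

331/68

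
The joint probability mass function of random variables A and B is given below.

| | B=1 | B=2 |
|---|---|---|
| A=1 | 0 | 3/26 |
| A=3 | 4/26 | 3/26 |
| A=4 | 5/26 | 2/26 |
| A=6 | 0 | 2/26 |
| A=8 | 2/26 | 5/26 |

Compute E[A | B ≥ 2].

P(B ≥ 2) = 15/26.
Σ A·P over the event = 1·(3/26) + 3·(3/26) + 4·(2/26) + 6·(2/26) + 8·(5/26) = 36/13.
E[A | B ≥ 2] = (36/13) / (15/26) = 24/5.

24/5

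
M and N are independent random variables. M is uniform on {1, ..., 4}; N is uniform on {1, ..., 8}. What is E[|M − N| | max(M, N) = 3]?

Outcomes with max(M, N) = 3: (1,3), (2,3), (3,1), (3,2), (3,3), each with probability 1/32.
E[|M − N| | max(M, N) = 3] = (2 + 1 + 2 + 1 + 0) / 5 = 6/5.

6/5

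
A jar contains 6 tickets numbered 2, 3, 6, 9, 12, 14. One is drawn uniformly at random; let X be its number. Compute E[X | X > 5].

41/4

P(X > 5) = 2/3.
Σ over the event: 6·1/6 + 9·1/6 + 12·1/6 + 14·1/6 = 41/6.
E[X | X > 5] = (41/6) / (2/3) = 41/4.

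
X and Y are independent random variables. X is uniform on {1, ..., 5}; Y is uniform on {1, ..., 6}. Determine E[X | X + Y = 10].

Outcomes with X + Y = 10: (4,6), (5,5), each with probability 1/30.
E[X | X + Y = 10] = (4 + 5) / 2 = 9/2.

9/2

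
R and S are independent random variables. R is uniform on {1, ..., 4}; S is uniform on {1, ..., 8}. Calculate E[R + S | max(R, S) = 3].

P(max(R, S) = 3) = 5/32.
Summing (R+S)·P(x,y) over outcomes with max(R, S) = 3 gives 3/4.
E[R + S | max(R, S) = 3] = (3/4) / (5/32) = 24/5.

24/5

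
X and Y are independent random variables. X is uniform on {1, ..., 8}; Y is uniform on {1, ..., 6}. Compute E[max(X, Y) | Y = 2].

37/8

Outcomes with Y = 2: (1,2), (2,2), (3,2), (4,2), (5,2), (6,2), (7,2), (8,2), each with probability 1/48.
E[max(X, Y) | Y = 2] = (2 + 2 + 3 + 4 + 5 + 6 + 7 + 8) / 8 = 37/8.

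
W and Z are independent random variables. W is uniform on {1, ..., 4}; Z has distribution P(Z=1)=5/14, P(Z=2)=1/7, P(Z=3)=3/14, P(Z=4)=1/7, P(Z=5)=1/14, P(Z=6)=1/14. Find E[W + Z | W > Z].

P(W > Z) = 11/28.
Summing (W+Z)·P(x,y) over outcomes with W > Z gives 103/56.
E[W + Z | W > Z] = (103/56) / (11/28) = 103/22.

103/22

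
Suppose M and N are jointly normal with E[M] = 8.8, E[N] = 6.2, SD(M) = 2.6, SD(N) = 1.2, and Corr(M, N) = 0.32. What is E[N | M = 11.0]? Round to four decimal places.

6.5249

E[N | M=x] = μ_N + ρ(σ_N/σ_M)(x − μ_M) for jointly normal variables.
E[N | M=11.0] = 6.2 + (0.32)·(1.2/2.6)·(11.0 − (8.8)) = 6.2 + (0.14769)·(2.2) = 6.5249.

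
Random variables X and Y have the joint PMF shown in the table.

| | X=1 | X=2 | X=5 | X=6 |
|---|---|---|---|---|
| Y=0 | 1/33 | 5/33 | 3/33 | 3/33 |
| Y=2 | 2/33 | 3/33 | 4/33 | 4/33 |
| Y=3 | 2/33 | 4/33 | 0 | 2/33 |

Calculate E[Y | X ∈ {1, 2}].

28/17

P(X ∈ {1, 2}) = 17/33.
Summing Y·P(X=x,Y=y) over the conditioning event gives 28/33.
E[Y | X ∈ {1, 2}] = (28/33) / (17/33) = 28/17.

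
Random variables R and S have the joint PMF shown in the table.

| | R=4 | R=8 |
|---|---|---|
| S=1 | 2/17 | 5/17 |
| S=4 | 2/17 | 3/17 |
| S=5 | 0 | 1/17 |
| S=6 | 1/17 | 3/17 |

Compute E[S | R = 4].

16/5

P(R = 4) = 5/17.
Σ S·P over the event = 1·(2/17) + 4·(2/17) + 6·(1/17) = 16/17.
E[S | R = 4] = (16/17) / (5/17) = 16/5.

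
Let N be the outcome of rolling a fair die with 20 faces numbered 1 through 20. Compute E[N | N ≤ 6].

Given N ≤ 6, N is equally likely to be any of {1, 2, 3, 4, 5, 6}.
E[N | N ≤ 6] = (1 + 2 + 3 + 4 + 5 + 6) / 6 = 7/2.

7/2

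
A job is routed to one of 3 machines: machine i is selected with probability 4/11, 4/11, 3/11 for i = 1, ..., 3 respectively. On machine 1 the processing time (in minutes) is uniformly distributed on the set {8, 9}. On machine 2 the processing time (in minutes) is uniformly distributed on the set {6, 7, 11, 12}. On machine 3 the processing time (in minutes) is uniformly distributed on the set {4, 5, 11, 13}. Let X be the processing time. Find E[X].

379/44

E[X | machine 1] = (8+9)/2 = 17/2.
E[X | machine 2] = (6+7+11+12)/4 = 9.
E[X | machine 3] = (4+5+11+13)/4 = 33/4.
By the law of total expectation,
E[X] = (4/11)·(17/2) + (4/11)·(9) + (3/11)·(33/4) = 379/44.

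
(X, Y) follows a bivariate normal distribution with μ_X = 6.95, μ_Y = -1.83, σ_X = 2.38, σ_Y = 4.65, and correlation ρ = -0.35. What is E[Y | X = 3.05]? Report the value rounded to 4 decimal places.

0.8369

For a bivariate normal, E[Y | X=x] = μ_Y + ρ·(σ_Y/σ_X)·(x − μ_X).
E[Y | X=3.05] = -1.83 + (-0.35)·(4.65/2.38)·(3.05 − (6.95)) = -1.83 + (-0.68382)·(-3.9) = 0.8369.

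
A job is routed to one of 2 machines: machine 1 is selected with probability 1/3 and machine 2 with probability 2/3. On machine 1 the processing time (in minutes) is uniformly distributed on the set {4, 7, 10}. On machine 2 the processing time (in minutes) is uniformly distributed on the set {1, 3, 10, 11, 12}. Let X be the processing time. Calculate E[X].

109/15

E[X | machine 1] = (4+7+10)/3 = 7.
E[X | machine 2] = (1+3+10+11+12)/5 = 37/5.
By the law of total expectation,
E[X] = (1/3)·(7) + (2/3)·(37/5) = 109/15.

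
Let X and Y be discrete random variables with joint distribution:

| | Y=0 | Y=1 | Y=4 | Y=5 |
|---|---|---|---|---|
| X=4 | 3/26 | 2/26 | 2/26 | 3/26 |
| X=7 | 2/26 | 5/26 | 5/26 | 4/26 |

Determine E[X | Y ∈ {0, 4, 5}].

P(Y ∈ {0, 4, 5}) = 19/26.
Σ X·P over the event = 4·(3/26) + 4·(2/26) + 4·(3/26) + 7·(2/26) + 7·(5/26) + 7·(4/26) = 109/26.
E[X | Y ∈ {0, 4, 5}] = (109/26) / (19/26) = 109/19.

109/19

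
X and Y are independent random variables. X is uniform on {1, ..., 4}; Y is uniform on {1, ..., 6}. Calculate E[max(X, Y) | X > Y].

10/3

Outcomes with X > Y: (2,1), (3,1), (3,2), (4,1), (4,2), (4,3), each with probability 1/24.
E[max(X, Y) | X > Y] = (2 + 3 + 3 + 4 + 4 + 4) / 6 = 10/3.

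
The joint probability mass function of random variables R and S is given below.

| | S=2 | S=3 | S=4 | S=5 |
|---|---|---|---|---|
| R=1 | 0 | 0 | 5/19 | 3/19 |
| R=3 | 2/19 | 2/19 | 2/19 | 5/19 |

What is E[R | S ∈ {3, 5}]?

12/5

P(S ∈ {3, 5}) = 10/19.
Summing R·P(R=x,S=y) over the conditioning event gives 24/19.
E[R | S ∈ {3, 5}] = (24/19) / (10/19) = 12/5.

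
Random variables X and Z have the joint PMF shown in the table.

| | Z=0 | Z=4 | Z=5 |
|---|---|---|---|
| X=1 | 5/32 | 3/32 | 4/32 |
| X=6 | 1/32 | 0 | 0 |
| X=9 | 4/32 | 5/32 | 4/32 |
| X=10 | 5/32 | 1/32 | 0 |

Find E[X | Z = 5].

5

P(Z = 5) = 1/4.
Summing X·P(X=x,Z=y) over the conditioning event gives 5/4.
E[X | Z = 5] = (5/4) / (1/4) = 5.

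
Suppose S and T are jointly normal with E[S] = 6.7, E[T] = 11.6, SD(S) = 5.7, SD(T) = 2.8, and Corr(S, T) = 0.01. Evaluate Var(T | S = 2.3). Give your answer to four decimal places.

The conditional variance in a bivariate normal is σ_T²(1 − ρ²), independent of x.
Var(T | S=2.3) = (2.8)²·(1 − (0.01)²) = 7.84·0.9999 = 7.8392.

7.8392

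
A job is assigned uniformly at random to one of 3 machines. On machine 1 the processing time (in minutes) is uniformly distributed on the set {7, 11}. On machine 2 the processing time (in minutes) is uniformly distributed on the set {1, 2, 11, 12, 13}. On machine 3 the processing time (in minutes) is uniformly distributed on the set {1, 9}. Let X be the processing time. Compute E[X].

109/15

E[X | machine 1] = (7+11)/2 = 9.
E[X | machine 2] = (1+2+11+12+13)/5 = 39/5.
E[X | machine 3] = (1+9)/2 = 5.
E[X] = (1/3)·(9) + (1/3)·(39/5) + (1/3)·(5) = 109/15.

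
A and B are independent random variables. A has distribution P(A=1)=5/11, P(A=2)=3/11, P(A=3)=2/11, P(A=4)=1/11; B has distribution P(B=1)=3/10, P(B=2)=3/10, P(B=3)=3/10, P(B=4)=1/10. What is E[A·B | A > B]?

24/5

P(A > B) = 3/11.
Summing AB·P(x,y) over outcomes with A > B gives 72/55.
E[A·B | A > B] = (72/55) / (3/11) = 24/5.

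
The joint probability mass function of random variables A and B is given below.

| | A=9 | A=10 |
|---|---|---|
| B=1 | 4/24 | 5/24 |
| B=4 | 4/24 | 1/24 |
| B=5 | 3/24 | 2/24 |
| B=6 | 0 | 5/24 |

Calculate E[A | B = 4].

46/5

P(B = 4) = 5/24.
Σ A·P over the event = 9·(4/24) + 10·(1/24) = 23/12.
E[A | B = 4] = (23/12) / (5/24) = 46/5.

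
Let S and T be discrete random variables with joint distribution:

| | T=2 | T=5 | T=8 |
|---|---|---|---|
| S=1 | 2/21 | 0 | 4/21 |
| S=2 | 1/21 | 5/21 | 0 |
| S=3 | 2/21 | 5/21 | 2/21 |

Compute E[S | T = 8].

5/3

P(T = 8) = 2/7.
Σ S·P over the event = 1·(4/21) + 3·(2/21) = 10/21.
E[S | T = 8] = (10/21) / (2/7) = 5/3.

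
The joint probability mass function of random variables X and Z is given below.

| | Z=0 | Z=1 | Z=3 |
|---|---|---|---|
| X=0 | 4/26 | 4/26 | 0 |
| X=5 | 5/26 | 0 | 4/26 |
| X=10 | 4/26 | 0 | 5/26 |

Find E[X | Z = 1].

P(Z = 1) = 2/13.
Σ X·P over the event = 0·(4/26) = 0.
E[X | Z = 1] = (0) / (2/13) = 0.

0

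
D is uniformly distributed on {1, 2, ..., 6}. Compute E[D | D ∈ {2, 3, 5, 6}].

4

P(D ∈ {2, 3, 5, 6}) = 2/3.
Σ over the event: 2·1/6 + 3·1/6 + 5·1/6 + 6·1/6 = 8/3.
E[D | D ∈ {2, 3, 5, 6}] = (8/3) / (2/3) = 4.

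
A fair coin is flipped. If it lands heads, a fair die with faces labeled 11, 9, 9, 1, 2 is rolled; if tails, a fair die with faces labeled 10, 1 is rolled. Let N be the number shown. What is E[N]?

119/20

E[N | heads] = (11+9+9+1+2)/5 = 32/5.
E[N | tails] = (10+1)/2 = 11/2.
E[N] = (1/2)·(32/5) + (1/2)·(11/2) = 119/20.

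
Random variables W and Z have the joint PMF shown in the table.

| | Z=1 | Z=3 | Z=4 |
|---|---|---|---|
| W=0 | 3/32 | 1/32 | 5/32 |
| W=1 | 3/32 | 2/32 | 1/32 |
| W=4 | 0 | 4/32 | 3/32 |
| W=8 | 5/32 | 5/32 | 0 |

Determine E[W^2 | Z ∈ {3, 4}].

P(Z ∈ {3, 4}) = 21/32.
Σ W^2·P over the event = 0·(1/32) + 0·(5/32) + 1·(2/32) + 1·(1/32) + 16·(4/32) + 16·(3/32) + 64·(5/32) = 435/32.
E[W^2 | Z ∈ {3, 4}] = (435/32) / (21/32) = 145/7.

145/7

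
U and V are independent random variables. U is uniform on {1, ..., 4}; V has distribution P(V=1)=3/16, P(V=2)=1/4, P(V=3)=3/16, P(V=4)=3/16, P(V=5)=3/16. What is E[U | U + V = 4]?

2

P(U + V = 4) = 5/32.
Summing U·P(x,y) over outcomes with U + V = 4 gives 5/16.
E[U | U + V = 4] = (5/16) / (5/32) = 2.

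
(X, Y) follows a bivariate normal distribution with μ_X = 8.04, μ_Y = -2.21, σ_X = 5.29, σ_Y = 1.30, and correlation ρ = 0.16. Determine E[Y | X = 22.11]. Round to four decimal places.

E[Y | X=x] = μ_Y + ρ(σ_Y/σ_X)(x − μ_X) for jointly normal variables.
E[Y | X=22.11] = -2.21 + (0.16)·(1.30/5.29)·(22.11 − (8.04)) = -2.21 + (0.039319)·(14.07) = -1.6568.

-1.6568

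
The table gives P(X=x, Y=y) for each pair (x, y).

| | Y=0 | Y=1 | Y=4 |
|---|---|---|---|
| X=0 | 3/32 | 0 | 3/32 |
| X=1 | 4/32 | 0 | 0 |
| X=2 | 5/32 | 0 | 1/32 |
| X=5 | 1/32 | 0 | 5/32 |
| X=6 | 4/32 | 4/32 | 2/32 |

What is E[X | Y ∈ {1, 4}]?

P(Y ∈ {1, 4}) = 15/32.
Σ X·P over the event = 0·(3/32) + 2·(1/32) + 5·(5/32) + 6·(4/32) + 6·(2/32) = 63/32.
E[X | Y ∈ {1, 4}] = (63/32) / (15/32) = 21/5.

21/5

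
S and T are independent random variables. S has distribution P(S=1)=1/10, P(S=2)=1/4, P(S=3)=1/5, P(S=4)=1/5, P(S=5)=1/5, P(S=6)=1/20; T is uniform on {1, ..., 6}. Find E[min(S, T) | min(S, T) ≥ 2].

P(min(S, T) ≥ 2) = 3/4.
Summing min(S,T)·P(x,y) over outcomes with min(S, T) ≥ 2 gives 9/4.
E[min(S, T) | min(S, T) ≥ 2] = (9/4) / (3/4) = 3.

3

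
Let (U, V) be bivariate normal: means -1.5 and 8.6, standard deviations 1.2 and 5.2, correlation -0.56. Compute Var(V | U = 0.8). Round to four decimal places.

18.5603

The conditional variance in a bivariate normal is σ_V²(1 − ρ²), independent of x.
Var(V | U=0.8) = (5.2)²·(1 − (-0.56)²) = 27.04·0.6864 = 18.5603.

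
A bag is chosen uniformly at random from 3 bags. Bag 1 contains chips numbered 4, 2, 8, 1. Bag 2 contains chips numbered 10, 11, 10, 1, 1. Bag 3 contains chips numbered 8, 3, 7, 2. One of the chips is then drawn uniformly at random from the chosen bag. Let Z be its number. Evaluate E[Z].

307/60

E[Z | bag 1] = (4+2+8+1)/4 = 15/4.
E[Z | bag 2] = (10+11+10+1+1)/5 = 33/5.
E[Z | bag 3] = (8+3+7+2)/4 = 5.
By the law of total expectation,
E[Z] = (1/3)·(15/4) + (1/3)·(33/5) + (1/3)·(5) = 307/60.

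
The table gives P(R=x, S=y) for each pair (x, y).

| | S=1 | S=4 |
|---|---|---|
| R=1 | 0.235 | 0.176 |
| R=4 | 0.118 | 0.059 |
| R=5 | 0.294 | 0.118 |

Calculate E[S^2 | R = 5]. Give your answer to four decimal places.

5.2961

P(R = 5) = 0.412.
Σ S^2·P over the event = 1·(0.294) + 16·(0.118) = 2.182.
E[S^2 | R = 5] = (2.182) / (0.412) = 5.2961.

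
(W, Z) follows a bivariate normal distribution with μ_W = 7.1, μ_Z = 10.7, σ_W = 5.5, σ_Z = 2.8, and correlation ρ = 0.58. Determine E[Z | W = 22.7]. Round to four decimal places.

15.3063

For a bivariate normal, E[Z | W=x] = μ_Z + ρ·(σ_Z/σ_W)·(x − μ_W).
E[Z | W=22.7] = 10.7 + (0.58)·(2.8/5.5)·(22.7 − (7.1)) = 10.7 + (0.295273)·(15.6) = 15.3063.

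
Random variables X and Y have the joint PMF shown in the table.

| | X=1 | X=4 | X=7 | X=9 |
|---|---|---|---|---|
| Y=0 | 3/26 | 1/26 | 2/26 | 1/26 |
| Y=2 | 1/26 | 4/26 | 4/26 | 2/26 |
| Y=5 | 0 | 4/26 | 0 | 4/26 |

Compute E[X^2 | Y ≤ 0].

P(Y ≤ 0) = 7/26.
Summing X^2·P(X=x,Y=y) over the conditioning event gives 99/13.
E[X^2 | Y ≤ 0] = (99/13) / (7/26) = 198/7.

198/7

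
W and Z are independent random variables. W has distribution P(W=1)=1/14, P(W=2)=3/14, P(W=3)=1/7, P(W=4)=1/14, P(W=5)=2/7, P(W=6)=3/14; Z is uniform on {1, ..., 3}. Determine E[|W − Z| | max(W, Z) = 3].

P(max(W, Z) = 3) = 5/21.
Summing |W−Z|·P(x,y) over outcomes with max(W, Z) = 3 gives 11/42.
E[|W − Z| | max(W, Z) = 3] = (11/42) / (5/21) = 11/10.

11/10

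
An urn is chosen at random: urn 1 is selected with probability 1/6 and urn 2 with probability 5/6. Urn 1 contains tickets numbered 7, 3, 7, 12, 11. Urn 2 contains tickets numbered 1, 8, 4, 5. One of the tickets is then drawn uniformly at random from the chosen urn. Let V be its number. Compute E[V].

61/12

E[V | urn 1] = (7+3+7+12+11)/5 = 8.
E[V | urn 2] = (1+8+4+5)/4 = 9/2.
By the law of total expectation,
E[V] = (1/6)·(8) + (5/6)·(9/2) = 61/12.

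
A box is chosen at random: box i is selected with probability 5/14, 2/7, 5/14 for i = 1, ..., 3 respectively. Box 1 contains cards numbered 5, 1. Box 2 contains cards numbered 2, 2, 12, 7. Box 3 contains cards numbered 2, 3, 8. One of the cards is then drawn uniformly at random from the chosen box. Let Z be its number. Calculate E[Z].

179/42

E[Z | box 1] = (5+1)/2 = 3.
E[Z | box 2] = (2+2+12+7)/4 = 23/4.
E[Z | box 3] = (2+3+8)/3 = 13/3.
E[Z] = (5/14)·(3) + (2/7)·(23/4) + (5/14)·(13/3) = 179/42.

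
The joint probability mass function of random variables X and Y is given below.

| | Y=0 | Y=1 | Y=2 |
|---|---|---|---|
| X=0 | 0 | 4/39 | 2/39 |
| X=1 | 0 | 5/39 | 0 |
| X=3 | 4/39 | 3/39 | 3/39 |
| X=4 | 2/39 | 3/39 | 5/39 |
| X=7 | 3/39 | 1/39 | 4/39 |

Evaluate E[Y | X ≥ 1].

12/11

P(X ≥ 1) = 11/13.
Summing Y·P(X=x,Y=y) over the conditioning event gives 12/13.
E[Y | X ≥ 1] = (12/13) / (11/13) = 12/11.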